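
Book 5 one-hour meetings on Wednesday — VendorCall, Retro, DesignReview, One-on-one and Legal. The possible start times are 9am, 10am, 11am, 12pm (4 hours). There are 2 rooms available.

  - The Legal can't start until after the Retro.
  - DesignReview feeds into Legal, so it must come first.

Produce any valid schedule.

Legal -> 10am; Retro -> 9am; DesignReview -> 9am; VendorCall -> 10am; One-on-one -> 11am

Checking: DesignReview(9am) before Legal(10am); Retro(9am) before Legal(10am); max 2 per hour (cap 2).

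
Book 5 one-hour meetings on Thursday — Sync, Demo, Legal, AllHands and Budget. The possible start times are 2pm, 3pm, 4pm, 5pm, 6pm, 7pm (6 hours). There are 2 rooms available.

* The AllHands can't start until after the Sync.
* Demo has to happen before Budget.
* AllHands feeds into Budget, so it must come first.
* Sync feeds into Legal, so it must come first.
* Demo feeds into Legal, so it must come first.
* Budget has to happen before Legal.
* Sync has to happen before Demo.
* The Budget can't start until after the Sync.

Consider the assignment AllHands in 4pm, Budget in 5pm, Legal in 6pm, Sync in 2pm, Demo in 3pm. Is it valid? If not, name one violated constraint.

Sync has to happen before Demo — holds.
AllHands feeds into Budget, so it must come first — holds.
There are 2 rooms available — holds.
Demo feeds into Legal, so it must come first — holds.
Demo has to happen before Budget — holds.
The Budget can't start until after the Sync — holds.
Sync feeds into Legal, so it must come first — holds.
The AllHands can't start until after the Sync — holds.
Budget has to happen before Legal — holds.

Yes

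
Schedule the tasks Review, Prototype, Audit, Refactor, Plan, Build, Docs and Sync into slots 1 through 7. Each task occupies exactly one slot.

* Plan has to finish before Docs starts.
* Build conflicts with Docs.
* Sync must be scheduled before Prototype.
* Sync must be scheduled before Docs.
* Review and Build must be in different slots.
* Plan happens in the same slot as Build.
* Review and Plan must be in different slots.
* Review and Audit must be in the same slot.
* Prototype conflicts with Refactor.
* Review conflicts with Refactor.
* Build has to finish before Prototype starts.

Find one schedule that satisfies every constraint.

Docs in 2; Audit in 2; Build in 1; Sync in 1; Refactor in 1; Plan in 1; Prototype in 2; Review in 2

Checking: Plan(1) before Docs(2); Sync(1) before Prototype(2); Sync(1) before Docs(2); Build(1) before Prototype(2); Review(2) != Refactor(1); Prototype(2) != Refactor(1); Review(2) != Plan(1); Build(1) != Docs(2); Review(2) != Build(1); Plan = Build = 1; Review = Audit = 2.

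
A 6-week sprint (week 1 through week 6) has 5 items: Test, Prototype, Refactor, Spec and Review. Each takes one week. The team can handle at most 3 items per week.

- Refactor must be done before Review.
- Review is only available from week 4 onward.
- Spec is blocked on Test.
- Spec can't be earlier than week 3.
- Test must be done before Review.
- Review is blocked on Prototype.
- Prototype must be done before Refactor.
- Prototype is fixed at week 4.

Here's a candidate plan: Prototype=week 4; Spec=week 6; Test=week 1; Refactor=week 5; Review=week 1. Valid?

No. Review is only available from week 4 onward is not satisfied.

Test must be done before Review — violated.
Prototype must be done before Refactor — holds.
Refactor must be done before Review — violated.
Review is only available from week 4 onward — violated.
Prototype is fixed at week 4 — holds.
Spec can't be earlier than week 3 — holds.
Spec is blocked on Test — holds.
The team can handle at most 3 items per week — holds.
Review is blocked on Prototype — violated.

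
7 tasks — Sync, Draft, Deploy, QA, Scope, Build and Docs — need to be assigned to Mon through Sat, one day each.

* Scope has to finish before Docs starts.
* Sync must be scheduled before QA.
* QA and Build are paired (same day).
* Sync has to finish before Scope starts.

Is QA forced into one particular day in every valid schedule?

No

QA can be Tue (e.g. Build=Tue, Sync=Mon, Draft=Mon, Deploy=Mon, Scope=Tue, QA=Tue, Docs=Wed) or Wed (e.g. Scope=Tue, QA=Wed, Docs=Wed, Build=Wed, Deploy=Mon, Draft=Mon, Sync=Mon).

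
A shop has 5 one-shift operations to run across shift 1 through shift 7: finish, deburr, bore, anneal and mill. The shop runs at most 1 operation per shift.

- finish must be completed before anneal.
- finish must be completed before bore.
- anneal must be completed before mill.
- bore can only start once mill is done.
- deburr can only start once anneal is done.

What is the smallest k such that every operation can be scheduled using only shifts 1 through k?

The precedence chain requires at least 4 distinct shifts.
With at most 1 per shift and 5 operations, at least 5 shifts are needed.
5 works (last occupied shift: shift 5): for example mill -> shift 3, anneal -> shift 2, bore -> shift 4, deburr -> shift 5, finish -> shift 1.

5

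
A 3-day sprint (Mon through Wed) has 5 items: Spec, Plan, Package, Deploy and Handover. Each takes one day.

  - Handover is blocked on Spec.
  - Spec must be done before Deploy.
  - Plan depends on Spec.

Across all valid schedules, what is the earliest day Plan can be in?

Precedence pushes Plan to at least Tue.
Plan at Tue is achievable: Package -> Mon; Spec -> Mon; Handover -> Tue; Plan -> Tue; Deploy -> Tue.

Tue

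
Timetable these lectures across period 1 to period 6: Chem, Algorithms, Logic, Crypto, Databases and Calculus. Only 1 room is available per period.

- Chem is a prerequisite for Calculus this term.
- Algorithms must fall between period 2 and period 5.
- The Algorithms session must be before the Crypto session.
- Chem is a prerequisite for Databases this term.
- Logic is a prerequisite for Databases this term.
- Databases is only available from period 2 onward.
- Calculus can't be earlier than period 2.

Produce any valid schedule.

Chem -> period 1, Crypto -> period 6, Logic -> period 3, Algorithms -> period 2, Calculus -> period 5, Databases -> period 4

Checking: Algorithms(period 2) before Crypto(period 6); Chem(period 1) before Calculus(period 5); Logic(period 3) before Databases(period 4); Chem(period 1) before Databases(period 4); Databases=period 4 in [period 2,period 6]; Calculus=period 5 in [period 2,period 6]; Algorithms=period 2 in [period 2,period 5]; max 1 per period (cap 1).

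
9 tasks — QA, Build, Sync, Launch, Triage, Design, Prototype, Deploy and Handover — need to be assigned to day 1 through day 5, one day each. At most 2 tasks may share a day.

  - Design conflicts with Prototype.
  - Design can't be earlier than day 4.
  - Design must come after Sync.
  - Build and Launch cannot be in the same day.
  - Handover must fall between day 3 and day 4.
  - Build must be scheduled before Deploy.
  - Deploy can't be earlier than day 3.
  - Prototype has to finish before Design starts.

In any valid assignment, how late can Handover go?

Handover is available from day 3; Handover's own window allows nothing later than day 4.
Handover at day 4 is achievable: Triage in day 5; Launch in day 3; Prototype in day 2; Sync in day 1; QA in day 2; Design in day 4; Handover in day 4; Deploy in day 3; Build in day 1.

day 4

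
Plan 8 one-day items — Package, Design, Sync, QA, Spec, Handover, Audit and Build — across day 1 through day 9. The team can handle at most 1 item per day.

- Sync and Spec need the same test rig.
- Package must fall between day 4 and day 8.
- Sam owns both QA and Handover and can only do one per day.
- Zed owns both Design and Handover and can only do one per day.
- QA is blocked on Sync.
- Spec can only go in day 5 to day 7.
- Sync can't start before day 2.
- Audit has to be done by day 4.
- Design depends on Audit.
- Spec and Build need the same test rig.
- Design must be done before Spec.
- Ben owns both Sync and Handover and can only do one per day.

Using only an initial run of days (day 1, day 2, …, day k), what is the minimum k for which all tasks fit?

8

The precedence chain requires at least 3 distinct days.
With at most 1 per day and 8 tasks, at least 8 days are needed.
Spec can't be placed before day 5, so the schedule must run through at least day 5.
8 works (last occupied day: day 8): for example Design=day 3, Handover=day 7, Audit=day 1, Build=day 8, Spec=day 5, Sync=day 2, Package=day 4, QA=day 6.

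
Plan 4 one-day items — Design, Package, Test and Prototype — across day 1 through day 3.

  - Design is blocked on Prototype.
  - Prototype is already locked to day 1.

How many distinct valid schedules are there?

Splitting on Design: it can be day 2 (9), day 3 (9). Listing each branch's schedules as (Package, Test, Prototype) by day number:
Design=day 2: (1,1,1) (1,2,1) (1,3,1) (2,1,1) (2,2,1) (2,3,1) (3,1,1) (3,2,1) (3,3,1) — 9.
Design=day 3: (1,1,1) (1,2,1) (1,3,1) (2,1,1) (2,2,1) (2,3,1) (3,1,1) (3,2,1) (3,3,1) — 9.
Summing: 9 + 9 = 18.

18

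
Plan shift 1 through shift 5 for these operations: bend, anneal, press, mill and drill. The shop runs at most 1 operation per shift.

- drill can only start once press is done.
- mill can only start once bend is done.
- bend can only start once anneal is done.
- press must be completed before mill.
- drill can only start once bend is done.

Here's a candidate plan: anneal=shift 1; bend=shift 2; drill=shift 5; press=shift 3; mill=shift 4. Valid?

drill can only start once press is done — holds.
bend can only start once anneal is done — holds.
drill can only start once bend is done — holds.
mill can only start once bend is done — holds.
The shop runs at most 1 operation per shift — holds.
press must be completed before mill — holds.

Valid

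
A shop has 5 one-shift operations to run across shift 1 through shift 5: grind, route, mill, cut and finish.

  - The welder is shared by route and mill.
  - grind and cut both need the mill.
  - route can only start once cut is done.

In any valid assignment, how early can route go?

Precedence pushes route to at least shift 2.
route at shift 2 is achievable: route -> shift 2; cut -> shift 1; finish -> shift 1; grind -> shift 2; mill -> shift 1.

shift 2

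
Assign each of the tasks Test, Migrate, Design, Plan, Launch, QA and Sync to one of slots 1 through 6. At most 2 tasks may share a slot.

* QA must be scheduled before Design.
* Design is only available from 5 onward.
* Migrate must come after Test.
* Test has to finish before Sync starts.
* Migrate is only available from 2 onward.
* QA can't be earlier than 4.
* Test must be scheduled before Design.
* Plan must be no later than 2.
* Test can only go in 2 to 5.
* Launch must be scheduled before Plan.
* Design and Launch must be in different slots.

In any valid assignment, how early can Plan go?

2

Precedence pushes Plan to at least 2; Plan's own window allows nothing later than 2.
Plan at 2 is achievable: Migrate in 3, QA in 4, Design in 5, Launch in 1, Test in 2, Sync in 3, Plan in 2.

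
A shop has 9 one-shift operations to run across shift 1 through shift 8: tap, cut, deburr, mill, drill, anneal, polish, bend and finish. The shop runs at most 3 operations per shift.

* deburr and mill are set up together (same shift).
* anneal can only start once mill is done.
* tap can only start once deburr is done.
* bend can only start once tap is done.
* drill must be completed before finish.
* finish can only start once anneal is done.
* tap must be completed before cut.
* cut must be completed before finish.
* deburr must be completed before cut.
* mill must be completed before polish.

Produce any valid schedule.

cut -> shift 3, tap -> shift 2, bend -> shift 3, mill -> shift 1, drill -> shift 1, polish -> shift 2, finish -> shift 4, anneal -> shift 2, deburr -> shift 1

Checking: tap(shift 2) before bend(shift 3); tap(shift 2) before cut(shift 3); cut(shift 3) before finish(shift 4); anneal(shift 2) before finish(shift 4); deburr(shift 1) before tap(shift 2); mill(shift 1) before anneal(shift 2); drill(shift 1) before finish(shift 4); mill(shift 1) before polish(shift 2); deburr(shift 1) before cut(shift 3); deburr = mill = shift 1; max 3 per shift (cap 3).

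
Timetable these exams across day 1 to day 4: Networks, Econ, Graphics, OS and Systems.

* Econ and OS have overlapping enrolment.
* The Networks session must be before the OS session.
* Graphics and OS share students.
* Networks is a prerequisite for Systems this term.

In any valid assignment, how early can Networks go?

day 1

Downstream work caps Networks at day 3.
Networks at day 1 is achievable: Networks -> day 1; Systems -> day 2; OS -> day 2; Econ -> day 1; Graphics -> day 1.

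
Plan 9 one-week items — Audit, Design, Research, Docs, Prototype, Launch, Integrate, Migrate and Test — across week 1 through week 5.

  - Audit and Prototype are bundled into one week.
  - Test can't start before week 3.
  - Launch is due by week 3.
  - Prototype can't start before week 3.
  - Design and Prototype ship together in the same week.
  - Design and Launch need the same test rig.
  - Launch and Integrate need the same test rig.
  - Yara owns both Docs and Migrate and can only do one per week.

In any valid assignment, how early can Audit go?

Audit must be in the same week as Prototype, which can't be before week 3, so Audit is at least week 3.
Audit at week 3 is achievable: Migrate=week 2; Audit=week 3; Research=week 1; Test=week 3; Integrate=week 2; Docs=week 1; Launch=week 1; Prototype=week 3; Design=week 3.

week 3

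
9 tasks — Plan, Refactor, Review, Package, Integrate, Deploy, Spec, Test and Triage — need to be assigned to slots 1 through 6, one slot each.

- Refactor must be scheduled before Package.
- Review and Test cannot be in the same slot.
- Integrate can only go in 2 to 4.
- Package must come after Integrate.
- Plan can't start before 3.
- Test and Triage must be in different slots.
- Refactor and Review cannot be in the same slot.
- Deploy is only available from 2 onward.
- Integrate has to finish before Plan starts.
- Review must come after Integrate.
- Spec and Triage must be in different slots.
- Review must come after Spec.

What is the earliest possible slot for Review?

3

Precedence pushes Review to at least 3.
Review at 3 is achievable: Triage in 2, Deploy in 2, Test in 1, Integrate in 2, Refactor in 1, Spec in 1, Review in 3, Package in 3, Plan in 3.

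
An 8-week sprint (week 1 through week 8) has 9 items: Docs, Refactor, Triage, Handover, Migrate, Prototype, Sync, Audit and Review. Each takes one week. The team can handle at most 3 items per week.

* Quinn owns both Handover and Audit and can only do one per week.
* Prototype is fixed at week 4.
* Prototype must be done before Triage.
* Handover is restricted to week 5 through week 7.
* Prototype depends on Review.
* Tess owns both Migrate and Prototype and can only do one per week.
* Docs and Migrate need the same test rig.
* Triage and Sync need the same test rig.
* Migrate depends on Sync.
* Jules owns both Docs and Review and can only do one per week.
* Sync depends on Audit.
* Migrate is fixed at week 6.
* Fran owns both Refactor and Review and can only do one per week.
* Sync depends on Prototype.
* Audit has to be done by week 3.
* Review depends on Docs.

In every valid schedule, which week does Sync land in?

week 5

Prototype is fixed at week 4 and must come before Sync, so Sync is at least week 5.
Migrate is fixed at week 6 and must come after Sync, so Sync is at most week 5.
So Sync must be week 5.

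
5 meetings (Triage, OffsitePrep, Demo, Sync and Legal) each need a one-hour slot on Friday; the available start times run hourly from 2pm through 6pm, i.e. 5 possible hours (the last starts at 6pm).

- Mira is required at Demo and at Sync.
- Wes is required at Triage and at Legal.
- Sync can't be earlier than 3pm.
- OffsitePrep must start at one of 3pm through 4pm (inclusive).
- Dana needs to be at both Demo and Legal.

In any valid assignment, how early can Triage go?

2pm

Triage at 2pm is achievable: Legal -> 3pm, Sync -> 3pm, Triage -> 2pm, Demo -> 2pm, OffsitePrep -> 3pm.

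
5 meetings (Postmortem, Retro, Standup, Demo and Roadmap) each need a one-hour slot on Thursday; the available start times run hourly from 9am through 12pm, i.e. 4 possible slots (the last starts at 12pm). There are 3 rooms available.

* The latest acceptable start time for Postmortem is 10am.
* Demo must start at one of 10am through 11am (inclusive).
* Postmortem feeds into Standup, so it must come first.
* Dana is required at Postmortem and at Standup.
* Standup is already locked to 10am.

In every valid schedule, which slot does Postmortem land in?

Postmortem's window is 9am–10am.
Standup is fixed at 10am, and Postmortem can't share a slot with Standup.
So Postmortem must be 9am.

9am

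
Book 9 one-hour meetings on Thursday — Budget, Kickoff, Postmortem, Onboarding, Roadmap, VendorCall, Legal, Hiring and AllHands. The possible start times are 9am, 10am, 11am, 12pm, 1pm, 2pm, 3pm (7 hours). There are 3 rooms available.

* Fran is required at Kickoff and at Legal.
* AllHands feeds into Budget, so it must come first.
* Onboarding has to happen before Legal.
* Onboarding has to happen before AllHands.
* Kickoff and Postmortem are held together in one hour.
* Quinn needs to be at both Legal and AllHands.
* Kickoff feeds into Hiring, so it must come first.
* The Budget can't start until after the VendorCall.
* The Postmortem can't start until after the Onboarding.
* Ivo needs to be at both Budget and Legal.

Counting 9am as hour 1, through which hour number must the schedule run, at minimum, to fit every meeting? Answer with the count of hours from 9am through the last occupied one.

4 hours

The precedence chain requires at least 3 distinct hours.
With at most 3 per hour and 9 meetings, at least 3 hours are needed.
Could 3 hours be enough, i.e. nothing placed later than 11am? No: AllHands must come after Onboarding (at 9am or later) → {10am, 11am}; Onboarding must come before AllHands (at 11am or earlier) → {9am, 10am}; Budget must come after AllHands (at 10am or later) → {11am}; AllHands must come before Budget (at 11am or earlier) → {10am}; Legal must come after Onboarding (at 9am or later) → {10am, 11am}; Legal can't share with AllHands (10am) → {11am}; Legal can't share with Budget (11am) → nothing is left.
So 3 hours is not enough.
4 works (last occupied hour: 12pm): for example Hiring=11am; Roadmap=9am; Budget=11am; Kickoff=10am; Onboarding=9am; Legal=12pm; VendorCall=9am; Postmortem=10am; AllHands=10am.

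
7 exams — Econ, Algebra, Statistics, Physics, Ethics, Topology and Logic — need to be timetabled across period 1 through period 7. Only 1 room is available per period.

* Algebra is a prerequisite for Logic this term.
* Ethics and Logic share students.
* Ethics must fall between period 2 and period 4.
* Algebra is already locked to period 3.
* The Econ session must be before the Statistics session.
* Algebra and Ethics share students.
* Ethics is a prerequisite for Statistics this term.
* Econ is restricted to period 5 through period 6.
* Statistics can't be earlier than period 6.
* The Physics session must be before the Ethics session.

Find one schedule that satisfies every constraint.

Algebra in period 3, Logic in period 4, Statistics in period 6, Physics in period 1, Econ in period 5, Ethics in period 2, Topology in period 7

Checking: Physics(period 1) before Ethics(period 2); Econ(period 5) before Statistics(period 6); Algebra(period 3) before Logic(period 4); Ethics(period 2) before Statistics(period 6); Ethics(period 2) != Logic(period 4); Algebra(period 3) != Ethics(period 2); Statistics=period 6 in [period 6,period 7]; Algebra=period 3 in [period 3,period 3]; Ethics=period 2 in [period 2,period 4]; Econ=period 5 in [period 5,period 6]; max 1 per period (cap 1).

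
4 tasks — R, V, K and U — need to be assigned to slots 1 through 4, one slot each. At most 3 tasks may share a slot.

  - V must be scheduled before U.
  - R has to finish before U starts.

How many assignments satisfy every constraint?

56

Splitting on R: it can be 1 (24), 2 (20), 3 (12). Listing each branch's schedules as (V, K, U):
R=1: (1,1,2) (1,1,3) (1,1,4) (1,2,2) (1,2,3) (1,2,4) (1,3,2) (1,3,3) (1,3,4) (1,4,2) (1,4,3) (1,4,4) (2,1,3) (2,1,4) (2,2,3) (2,2,4) (2,3,3) (2,3,4) (2,4,3) (2,4,4) (3,1,4) (3,2,4) (3,3,4) (3,4,4) — 24.
R=2: (1,1,3) (1,1,4) (1,2,3) (1,2,4) (1,3,3) (1,3,4) (1,4,3) (1,4,4) (2,1,3) (2,1,4) (2,2,3) (2,2,4) (2,3,3) (2,3,4) (2,4,3) (2,4,4) (3,1,4) (3,2,4) (3,3,4) (3,4,4) — 20.
R=3: (1,1,4) (1,2,4) (1,3,4) (1,4,4) (2,1,4) (2,2,4) (2,3,4) (2,4,4) (3,1,4) (3,2,4) (3,3,4) (3,4,4) — 12.
Summing: 24 + 20 + 12 = 56.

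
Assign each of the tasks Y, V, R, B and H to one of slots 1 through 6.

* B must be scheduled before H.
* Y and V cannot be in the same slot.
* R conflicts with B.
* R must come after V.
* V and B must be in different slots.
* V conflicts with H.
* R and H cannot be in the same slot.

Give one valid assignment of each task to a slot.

V=1; R=2; H=4; Y=2; B=3

Checking: V(1) before R(2); B(3) before H(4); R(2) != H(4); V(1) != H(4); R(2) != B(3); V(1) != B(3); Y(2) != V(1).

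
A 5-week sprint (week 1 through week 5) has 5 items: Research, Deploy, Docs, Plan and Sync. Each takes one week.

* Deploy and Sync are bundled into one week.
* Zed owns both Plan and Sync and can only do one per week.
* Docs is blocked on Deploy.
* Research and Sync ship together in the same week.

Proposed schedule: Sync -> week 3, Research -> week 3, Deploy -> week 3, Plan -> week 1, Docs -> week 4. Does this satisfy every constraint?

Docs is blocked on Deploy — holds.
Zed owns both Plan and Sync and can only do one per week — holds.
Deploy and Sync are bundled into one week — holds.
Research and Sync ship together in the same week — holds.

Yes, all constraints hold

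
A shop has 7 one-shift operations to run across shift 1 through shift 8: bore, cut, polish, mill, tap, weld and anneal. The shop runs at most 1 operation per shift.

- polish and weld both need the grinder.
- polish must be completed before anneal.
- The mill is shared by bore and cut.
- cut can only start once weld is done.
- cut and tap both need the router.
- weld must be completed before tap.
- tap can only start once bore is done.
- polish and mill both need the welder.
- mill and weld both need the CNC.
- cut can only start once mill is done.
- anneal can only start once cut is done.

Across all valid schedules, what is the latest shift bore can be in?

Downstream work caps bore at shift 7.
bore at shift 7 is achievable: cut in shift 3; tap in shift 8; polish in shift 4; weld in shift 1; anneal in shift 5; bore in shift 7; mill in shift 2.

shift 7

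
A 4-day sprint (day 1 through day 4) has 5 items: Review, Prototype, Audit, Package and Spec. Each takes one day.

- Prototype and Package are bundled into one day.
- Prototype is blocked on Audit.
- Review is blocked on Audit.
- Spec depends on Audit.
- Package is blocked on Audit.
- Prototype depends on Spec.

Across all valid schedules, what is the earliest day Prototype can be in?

day 3

Precedence pushes Prototype to at least day 3.
Prototype at day 3 is achievable: Audit in day 1, Review in day 2, Spec in day 2, Prototype in day 3, Package in day 3.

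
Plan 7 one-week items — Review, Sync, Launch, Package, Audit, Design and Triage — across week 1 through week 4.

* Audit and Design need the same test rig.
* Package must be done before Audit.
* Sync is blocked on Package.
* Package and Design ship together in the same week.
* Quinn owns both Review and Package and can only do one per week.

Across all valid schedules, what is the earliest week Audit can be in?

Precedence pushes Audit to at least week 2.
Audit at week 2 is achievable: Package in week 1; Review in week 2; Design in week 1; Triage in week 1; Audit in week 2; Launch in week 1; Sync in week 2.

week 2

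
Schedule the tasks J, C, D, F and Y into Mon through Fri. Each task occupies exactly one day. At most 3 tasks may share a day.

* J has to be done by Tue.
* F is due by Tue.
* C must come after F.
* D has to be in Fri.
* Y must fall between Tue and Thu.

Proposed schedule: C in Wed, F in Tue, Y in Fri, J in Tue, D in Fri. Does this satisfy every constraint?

No. Y must fall between Tue and Thu is not satisfied.

Y must fall between Tue and Thu — violated.
C must come after F — holds.
D has to be in Fri — holds.
J has to be done by Tue — holds.
F is due by Tue — holds.
At most 3 tasks may share a day — holds.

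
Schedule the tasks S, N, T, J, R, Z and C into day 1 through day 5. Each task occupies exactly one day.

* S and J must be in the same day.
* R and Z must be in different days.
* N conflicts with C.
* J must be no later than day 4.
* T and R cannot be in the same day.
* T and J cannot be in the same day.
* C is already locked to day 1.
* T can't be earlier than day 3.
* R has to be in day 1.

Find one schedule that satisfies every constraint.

N -> day 2; Z -> day 2; R -> day 1; T -> day 3; J -> day 1; C -> day 1; S -> day 1

Checking: T(day 3) != J(day 1); T(day 3) != R(day 1); N(day 2) != C(day 1); R(day 1) != Z(day 2); S = J = day 1; T=day 3 in [day 3,day 5]; R=day 1 in [day 1,day 1]; J=day 1 in [day 1,day 4]; C=day 1 in [day 1,day 1].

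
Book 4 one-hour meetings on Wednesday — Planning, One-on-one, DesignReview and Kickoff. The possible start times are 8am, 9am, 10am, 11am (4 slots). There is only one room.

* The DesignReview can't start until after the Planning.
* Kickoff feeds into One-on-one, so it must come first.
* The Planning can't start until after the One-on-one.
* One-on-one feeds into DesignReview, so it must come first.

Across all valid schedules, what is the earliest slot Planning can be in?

Precedence pushes Planning to at least 10am; downstream work caps Planning at 10am.
Planning at 10am is achievable: DesignReview in 11am; One-on-one in 9am; Kickoff in 8am; Planning in 10am.

10am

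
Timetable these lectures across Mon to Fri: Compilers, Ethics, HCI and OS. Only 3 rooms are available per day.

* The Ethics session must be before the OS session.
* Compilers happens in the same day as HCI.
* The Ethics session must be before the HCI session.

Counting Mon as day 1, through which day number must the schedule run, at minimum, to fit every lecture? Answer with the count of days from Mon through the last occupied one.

2

The precedence chain requires at least 2 distinct days.
With at most 3 per day and 4 lectures, at least 2 days are needed.
2 works (last occupied day: Tue): for example HCI=Tue; Ethics=Mon; Compilers=Tue; OS=Tue.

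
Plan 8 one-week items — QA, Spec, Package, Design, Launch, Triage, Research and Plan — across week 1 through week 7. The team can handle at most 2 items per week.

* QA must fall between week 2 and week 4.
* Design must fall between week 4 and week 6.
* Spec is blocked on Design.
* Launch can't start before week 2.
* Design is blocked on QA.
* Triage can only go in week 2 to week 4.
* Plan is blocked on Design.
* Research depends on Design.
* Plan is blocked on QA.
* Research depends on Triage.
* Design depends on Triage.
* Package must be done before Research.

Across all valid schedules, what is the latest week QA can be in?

week 4

QA is available from week 2; QA's own window allows nothing later than week 4.
QA at week 4 is achievable: Spec in week 7, Research in week 6, Package in week 1, QA in week 4, Triage in week 2, Design in week 5, Launch in week 2, Plan in week 6.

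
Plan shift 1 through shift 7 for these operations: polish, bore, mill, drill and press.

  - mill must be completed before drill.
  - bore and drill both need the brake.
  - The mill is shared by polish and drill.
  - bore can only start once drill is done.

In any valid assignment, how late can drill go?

shift 6

Precedence pushes drill to at least shift 2; downstream work caps drill at shift 6.
drill at shift 6 is achievable: press -> shift 1; polish -> shift 1; drill -> shift 6; bore -> shift 7; mill -> shift 1.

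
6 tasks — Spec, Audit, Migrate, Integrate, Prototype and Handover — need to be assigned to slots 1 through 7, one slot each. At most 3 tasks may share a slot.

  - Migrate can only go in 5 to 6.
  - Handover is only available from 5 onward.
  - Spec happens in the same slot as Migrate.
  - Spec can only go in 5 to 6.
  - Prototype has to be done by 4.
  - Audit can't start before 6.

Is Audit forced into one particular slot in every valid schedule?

No

Audit can be 6 (e.g. Integrate -> 1; Handover -> 5; Migrate -> 5; Prototype -> 1; Audit -> 6; Spec -> 5) or 7 (e.g. Integrate -> 1; Prototype -> 1; Migrate -> 5; Audit -> 7; Spec -> 5; Handover -> 5).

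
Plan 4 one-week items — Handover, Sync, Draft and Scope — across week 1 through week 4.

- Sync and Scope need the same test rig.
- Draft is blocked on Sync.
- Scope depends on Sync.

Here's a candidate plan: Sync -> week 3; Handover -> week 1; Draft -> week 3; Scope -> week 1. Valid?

Scope depends on Sync — violated.
Draft is blocked on Sync — violated.
Sync and Scope need the same test rig — holds.

No — it violates: Scope depends on Sync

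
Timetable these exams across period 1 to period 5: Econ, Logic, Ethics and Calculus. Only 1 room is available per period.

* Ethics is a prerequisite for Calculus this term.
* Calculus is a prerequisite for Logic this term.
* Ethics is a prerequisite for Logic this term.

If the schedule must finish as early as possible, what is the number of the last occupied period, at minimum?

4

The precedence chain requires at least 3 distinct periods.
With at most 1 per period and 4 exams, at least 4 periods are needed.
4 works (last occupied period: period 4): for example Econ -> period 4; Logic -> period 3; Ethics -> period 1; Calculus -> period 2.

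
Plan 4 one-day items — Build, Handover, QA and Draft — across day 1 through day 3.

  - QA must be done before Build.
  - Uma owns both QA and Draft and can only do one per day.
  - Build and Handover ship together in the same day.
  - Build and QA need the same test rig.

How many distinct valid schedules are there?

Splitting on Build: it can be day 2 (2), day 3 (4). Listing each branch's schedules as (Handover, QA, Draft) by day number:
Build=day 2: (2,1,2) (2,1,3) — 2.
Build=day 3: (3,1,2) (3,1,3) (3,2,1) (3,2,3) — 4.
Summing: 2 + 4 = 6.

6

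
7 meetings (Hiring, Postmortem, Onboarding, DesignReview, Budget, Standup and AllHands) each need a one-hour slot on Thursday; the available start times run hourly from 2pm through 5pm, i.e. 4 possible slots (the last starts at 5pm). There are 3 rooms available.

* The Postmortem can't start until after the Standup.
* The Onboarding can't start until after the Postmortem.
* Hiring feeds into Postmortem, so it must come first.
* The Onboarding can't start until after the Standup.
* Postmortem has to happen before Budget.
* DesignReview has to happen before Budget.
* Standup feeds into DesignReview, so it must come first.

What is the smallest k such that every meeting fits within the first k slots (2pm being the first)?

The precedence chain requires at least 3 distinct slots.
With at most 3 per slot and 7 meetings, at least 3 slots are needed.
3 works (last occupied slot: 4pm): for example Hiring=2pm; Budget=4pm; Postmortem=3pm; AllHands=2pm; Standup=2pm; DesignReview=3pm; Onboarding=4pm.

3 slots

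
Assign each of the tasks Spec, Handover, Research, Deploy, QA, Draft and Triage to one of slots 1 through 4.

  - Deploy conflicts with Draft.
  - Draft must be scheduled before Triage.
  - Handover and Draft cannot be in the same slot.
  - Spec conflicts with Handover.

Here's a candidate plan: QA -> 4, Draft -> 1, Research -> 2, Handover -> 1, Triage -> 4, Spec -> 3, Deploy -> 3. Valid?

No — it violates: Handover and Draft cannot be in the same slot

Handover and Draft cannot be in the same slot — violated.
Spec conflicts with Handover — holds.
Draft must be scheduled before Triage — holds.
Deploy conflicts with Draft — holds.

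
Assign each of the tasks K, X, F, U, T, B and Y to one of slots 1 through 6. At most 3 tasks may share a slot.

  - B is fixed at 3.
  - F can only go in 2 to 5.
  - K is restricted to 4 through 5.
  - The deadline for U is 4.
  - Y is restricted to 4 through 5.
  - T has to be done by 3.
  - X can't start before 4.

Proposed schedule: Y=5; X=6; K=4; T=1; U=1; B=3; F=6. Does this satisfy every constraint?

T has to be done by 3 — holds.
The deadline for U is 4 — holds.
Y is restricted to 4 through 5 — holds.
At most 3 tasks may share a slot — holds.
B is fixed at 3 — holds.
X can't start before 4 — holds.
F can only go in 2 to 5 — violated.
K is restricted to 4 through 5 — holds.

No. F can only go in 2 to 5 is not satisfied.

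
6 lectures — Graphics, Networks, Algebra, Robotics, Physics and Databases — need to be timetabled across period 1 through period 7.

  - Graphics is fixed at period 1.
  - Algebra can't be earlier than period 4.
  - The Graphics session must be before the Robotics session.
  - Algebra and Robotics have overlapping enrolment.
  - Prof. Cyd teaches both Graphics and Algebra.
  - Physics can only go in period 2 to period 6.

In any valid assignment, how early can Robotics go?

period 2

Precedence pushes Robotics to at least period 2.
Robotics at period 2 is achievable: Databases in period 1; Algebra in period 4; Networks in period 1; Robotics in period 2; Graphics in period 1; Physics in period 2.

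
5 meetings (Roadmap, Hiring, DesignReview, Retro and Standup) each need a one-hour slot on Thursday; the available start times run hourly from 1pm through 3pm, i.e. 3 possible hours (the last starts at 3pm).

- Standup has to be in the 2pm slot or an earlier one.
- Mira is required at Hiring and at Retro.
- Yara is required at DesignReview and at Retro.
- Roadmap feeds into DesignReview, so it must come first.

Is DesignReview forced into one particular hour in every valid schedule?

DesignReview can be 2pm (e.g. Retro -> 3pm; Hiring -> 1pm; Standup -> 1pm; Roadmap -> 1pm; DesignReview -> 2pm) or 3pm (e.g. Standup -> 1pm; DesignReview -> 3pm; Roadmap -> 1pm; Hiring -> 1pm; Retro -> 2pm).

No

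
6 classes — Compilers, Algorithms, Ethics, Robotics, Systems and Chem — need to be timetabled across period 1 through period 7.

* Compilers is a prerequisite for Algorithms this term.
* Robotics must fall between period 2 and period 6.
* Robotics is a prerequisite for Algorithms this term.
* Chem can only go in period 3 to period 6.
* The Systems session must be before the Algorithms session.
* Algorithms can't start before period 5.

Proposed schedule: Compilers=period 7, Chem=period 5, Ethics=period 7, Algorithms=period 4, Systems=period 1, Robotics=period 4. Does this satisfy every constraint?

No — it violates: Compilers is a prerequisite for Algorithms this term

Robotics must fall between period 2 and period 6 — holds.
Compilers is a prerequisite for Algorithms this term — violated.
Robotics is a prerequisite for Algorithms this term — violated.
The Systems session must be before the Algorithms session — holds.
Algorithms can't start before period 5 — violated.
Chem can only go in period 3 to period 6 — holds.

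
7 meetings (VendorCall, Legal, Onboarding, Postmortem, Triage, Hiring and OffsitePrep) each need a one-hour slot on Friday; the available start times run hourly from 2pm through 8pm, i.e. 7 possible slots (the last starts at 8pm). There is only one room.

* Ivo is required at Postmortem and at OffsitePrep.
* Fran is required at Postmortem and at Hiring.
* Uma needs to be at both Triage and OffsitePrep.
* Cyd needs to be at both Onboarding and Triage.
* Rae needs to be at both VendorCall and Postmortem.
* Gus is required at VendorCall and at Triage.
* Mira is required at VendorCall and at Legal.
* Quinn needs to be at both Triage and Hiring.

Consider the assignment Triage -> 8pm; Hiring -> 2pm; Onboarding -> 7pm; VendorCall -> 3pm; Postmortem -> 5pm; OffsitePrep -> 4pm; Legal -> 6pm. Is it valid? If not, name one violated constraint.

Mira is required at VendorCall and at Legal — holds.
There is only one room — holds.
Rae needs to be at both VendorCall and Postmortem — holds.
Gus is required at VendorCall and at Triage — holds.
Ivo is required at Postmortem and at OffsitePrep — holds.
Cyd needs to be at both Onboarding and Triage — holds.
Fran is required at Postmortem and at Hiring — holds.
Uma needs to be at both Triage and OffsitePrep — holds.
Quinn needs to be at both Triage and Hiring — holds.

Yes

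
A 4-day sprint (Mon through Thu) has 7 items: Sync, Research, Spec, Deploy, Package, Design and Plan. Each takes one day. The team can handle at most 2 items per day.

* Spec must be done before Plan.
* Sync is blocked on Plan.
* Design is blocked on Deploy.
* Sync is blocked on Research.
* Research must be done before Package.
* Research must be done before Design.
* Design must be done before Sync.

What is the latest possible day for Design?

Wed

Precedence pushes Design to at least Tue; downstream work caps Design at Wed.
Design at Wed is achievable: Research in Mon; Design in Wed; Deploy in Tue; Package in Wed; Sync in Thu; Plan in Tue; Spec in Mon.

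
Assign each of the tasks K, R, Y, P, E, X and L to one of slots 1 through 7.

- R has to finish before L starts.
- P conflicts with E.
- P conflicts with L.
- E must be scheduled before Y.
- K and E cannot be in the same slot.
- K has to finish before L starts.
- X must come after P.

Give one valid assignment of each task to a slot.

R in 1, P in 1, E in 2, Y in 3, L in 2, K in 1, X in 2

Checking: R(1) before L(2); K(1) before L(2); P(1) before X(2); E(2) before Y(3); P(1) != L(2); P(1) != E(2); K(1) != E(2).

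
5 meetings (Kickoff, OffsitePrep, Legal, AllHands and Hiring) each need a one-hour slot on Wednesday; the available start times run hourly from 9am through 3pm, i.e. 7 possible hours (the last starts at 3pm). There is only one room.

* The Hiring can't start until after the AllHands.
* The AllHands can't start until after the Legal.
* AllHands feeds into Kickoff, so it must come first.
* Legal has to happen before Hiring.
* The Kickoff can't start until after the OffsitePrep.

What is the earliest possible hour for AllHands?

10am

Precedence pushes AllHands to at least 10am; downstream work caps AllHands at 2pm.
AllHands at 10am is achievable: AllHands=10am, Legal=9am, OffsitePrep=11am, Hiring=1pm, Kickoff=12pm.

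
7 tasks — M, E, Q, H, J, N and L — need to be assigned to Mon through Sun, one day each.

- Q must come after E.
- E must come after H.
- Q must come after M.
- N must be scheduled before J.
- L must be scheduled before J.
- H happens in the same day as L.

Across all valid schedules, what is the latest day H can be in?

Fri

Downstream work caps H at Fri.
H at Fri is achievable: J=Sat, H=Fri, Q=Sun, E=Sat, M=Mon, N=Mon, L=Fri.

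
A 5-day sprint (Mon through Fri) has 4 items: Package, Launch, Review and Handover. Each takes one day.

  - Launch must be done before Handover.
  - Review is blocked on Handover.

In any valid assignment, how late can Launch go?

Downstream work caps Launch at Wed.
Launch at Wed is achievable: Launch -> Wed, Review -> Fri, Handover -> Thu, Package -> Mon.

Wed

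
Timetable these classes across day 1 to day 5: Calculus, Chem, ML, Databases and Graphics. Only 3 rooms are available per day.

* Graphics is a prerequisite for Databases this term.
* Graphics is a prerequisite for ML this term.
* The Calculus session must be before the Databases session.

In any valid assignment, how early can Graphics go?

day 1

Downstream work caps Graphics at day 4.
Graphics at day 1 is achievable: Databases=day 2; Graphics=day 1; Calculus=day 1; Chem=day 1; ML=day 2.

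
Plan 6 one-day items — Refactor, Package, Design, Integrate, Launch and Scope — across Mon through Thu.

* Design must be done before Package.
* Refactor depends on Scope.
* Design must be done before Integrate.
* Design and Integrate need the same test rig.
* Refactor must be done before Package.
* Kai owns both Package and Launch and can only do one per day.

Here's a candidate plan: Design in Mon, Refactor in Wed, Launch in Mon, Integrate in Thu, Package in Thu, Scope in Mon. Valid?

Yes, all constraints hold

Design must be done before Integrate — holds.
Refactor must be done before Package — holds.
Kai owns both Package and Launch and can only do one per day — holds.
Design must be done before Package — holds.
Design and Integrate need the same test rig — holds.
Refactor depends on Scope — holds.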